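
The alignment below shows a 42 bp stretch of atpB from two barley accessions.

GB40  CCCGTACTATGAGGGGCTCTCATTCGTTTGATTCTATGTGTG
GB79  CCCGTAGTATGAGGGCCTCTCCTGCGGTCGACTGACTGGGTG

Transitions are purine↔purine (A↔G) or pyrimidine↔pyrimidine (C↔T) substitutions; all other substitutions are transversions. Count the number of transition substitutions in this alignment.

2

Differing sites — 7:C/G (Tv); 16:G/C (Tv); 22:A/C (Tv); 24:T/G (Tv); 27:T/G (Tv); 29:T/C (Ti); 32:T/C (Ti); 34:C/G (Tv); 35:T/A (Tv); 36:A/C (Tv); 39:T/G (Tv).
Of the 11 differences, 2 transitions and 9 transversions, so the answer is 2.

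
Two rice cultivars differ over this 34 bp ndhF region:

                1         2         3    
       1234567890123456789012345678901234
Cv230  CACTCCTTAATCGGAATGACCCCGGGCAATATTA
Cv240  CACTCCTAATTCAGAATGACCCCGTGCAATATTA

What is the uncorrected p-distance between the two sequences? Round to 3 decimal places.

0.118

Mismatches occur at site 8 (T→A), site 10 (A→T), site 13 (G→A), site 25 (G→T).
There are 4 differences over 34 sites, so p = 4/34 = 0.118.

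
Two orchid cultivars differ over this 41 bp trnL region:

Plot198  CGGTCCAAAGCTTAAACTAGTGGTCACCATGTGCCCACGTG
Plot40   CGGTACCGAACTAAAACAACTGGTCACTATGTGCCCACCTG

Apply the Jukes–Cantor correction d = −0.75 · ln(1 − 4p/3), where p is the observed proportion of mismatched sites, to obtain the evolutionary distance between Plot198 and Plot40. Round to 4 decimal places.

Differing sites — 5:C/A; 7:A/C; 8:A/G; 10:G/A; 13:T/A; 18:T/A; 20:G/C; 28:C/T; 39:G/C.
p = 9/41 = 0.219512.
d = −0.75 · ln(1 − (4/3)·0.219512) = −0.75 · ln(0.707317) = −0.75 · (-0.346276) = 0.2597.

0.2597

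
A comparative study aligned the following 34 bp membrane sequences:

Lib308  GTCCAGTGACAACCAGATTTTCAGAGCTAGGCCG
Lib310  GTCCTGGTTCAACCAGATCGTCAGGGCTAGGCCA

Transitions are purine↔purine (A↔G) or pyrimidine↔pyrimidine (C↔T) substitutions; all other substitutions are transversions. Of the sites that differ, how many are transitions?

Mismatches occur at site 5 (A/T, transversion), site 7 (T/G, transversion), site 8 (G/T, transversion), site 9 (A/T, transversion), site 19 (T/C, transition), site 20 (T/G, transversion), site 25 (A/G, transition), site 34 (G/A, transition).
Of the 8 differences, 3 transitions and 5 transversions, so the answer is 3.

3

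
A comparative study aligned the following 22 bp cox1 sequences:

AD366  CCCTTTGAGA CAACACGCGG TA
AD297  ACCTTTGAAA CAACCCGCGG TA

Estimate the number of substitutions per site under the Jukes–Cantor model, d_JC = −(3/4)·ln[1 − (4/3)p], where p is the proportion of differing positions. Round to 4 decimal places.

0.1505

Mismatches occur at site 1 (C→A), site 9 (G→A), site 15 (A→C).
p = 3/22 = 0.136364.
d = −0.75 · ln(1 − (4/3)·0.136364) = −0.75 · ln(0.818181) = −0.75 · (-0.200672) = 0.1505.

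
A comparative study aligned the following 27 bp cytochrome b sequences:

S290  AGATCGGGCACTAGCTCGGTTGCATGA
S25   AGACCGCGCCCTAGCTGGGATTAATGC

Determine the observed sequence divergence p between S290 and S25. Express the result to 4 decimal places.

Mismatches occur at site 4 (T/C), site 7 (G/C), site 10 (A/C), site 17 (C/G), site 20 (T/A), site 22 (G/T), site 23 (C/A), site 27 (A/C).
There are 8 differences over 27 sites, so p = 8/27 = 0.2963.

0.2963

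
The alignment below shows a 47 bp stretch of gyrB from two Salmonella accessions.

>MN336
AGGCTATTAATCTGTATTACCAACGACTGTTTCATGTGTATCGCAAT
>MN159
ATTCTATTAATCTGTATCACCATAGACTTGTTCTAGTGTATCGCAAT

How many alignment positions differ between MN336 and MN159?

9

Mismatches occur at site 2 (G→T), site 3 (G→T), site 18 (T→C), site 23 (A→T), site 24 (C→A), site 29 (G→T), site 30 (T→G), site 34 (A→T), site 35 (T→A).
That gives 9 mismatches out of 47 aligned sites, so the Hamming distance is 9.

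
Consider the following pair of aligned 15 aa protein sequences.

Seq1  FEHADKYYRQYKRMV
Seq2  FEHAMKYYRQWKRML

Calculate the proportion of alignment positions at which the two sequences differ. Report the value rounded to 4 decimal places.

0.2000

The sequences differ at positions 5 (D/M), 11 (Y/W), 15 (V/L).
There are 3 differences over 15 sites, so p = 3/15 = 0.2000.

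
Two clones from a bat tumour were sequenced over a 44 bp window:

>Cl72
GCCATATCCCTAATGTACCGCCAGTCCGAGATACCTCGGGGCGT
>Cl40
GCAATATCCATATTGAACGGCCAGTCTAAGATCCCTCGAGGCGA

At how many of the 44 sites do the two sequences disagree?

10

The sequences differ at positions 3 (C/A), 10 (C/A), 13 (A/T), 16 (T/A), 19 (C/G), 27 (C/T), 28 (G/A), 33 (A/C), 39 (G/A), 44 (T/A).
That gives 10 mismatches out of 44 aligned sites, so the Hamming distance is 10.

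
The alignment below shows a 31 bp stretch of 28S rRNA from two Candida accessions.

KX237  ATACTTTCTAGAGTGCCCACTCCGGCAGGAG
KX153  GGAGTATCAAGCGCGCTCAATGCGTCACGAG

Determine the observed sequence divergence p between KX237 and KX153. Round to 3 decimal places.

The sequences differ at positions 1 (A/G), 2 (T/G), 4 (C/G), 6 (T/A), 9 (T/A), 12 (A/C), 14 (T/C), 17 (C/T), 20 (C/A), 22 (C/G), 25 (G/T), 28 (G/C).
There are 12 differences over 31 sites, so p = 12/31 = 0.387.

0.387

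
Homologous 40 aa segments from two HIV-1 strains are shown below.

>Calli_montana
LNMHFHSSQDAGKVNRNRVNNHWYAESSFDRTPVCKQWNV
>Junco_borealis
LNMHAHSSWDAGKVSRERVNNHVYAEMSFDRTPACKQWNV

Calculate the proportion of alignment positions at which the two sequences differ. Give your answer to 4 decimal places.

Mismatches occur at site 5 (F↔A), site 9 (Q↔W), site 15 (N↔S), site 17 (N↔E), site 23 (W↔V), site 27 (S↔M), site 34 (V↔A).
There are 7 differences over 40 sites, so p = 7/40 = 0.1750.

0.1750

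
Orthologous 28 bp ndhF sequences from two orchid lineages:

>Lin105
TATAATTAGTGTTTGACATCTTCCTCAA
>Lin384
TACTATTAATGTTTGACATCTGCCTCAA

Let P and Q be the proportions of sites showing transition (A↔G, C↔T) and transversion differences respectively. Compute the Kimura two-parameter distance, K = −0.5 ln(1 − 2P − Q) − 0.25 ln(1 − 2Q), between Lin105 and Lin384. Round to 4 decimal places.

0.1591

Mismatches occur at site 3 (T↔C, transition), site 4 (A↔T, transversion), site 9 (G↔A, transition), site 22 (T↔G, transversion).
Of the 4 differences, 2 transitions and 2 transversions over 28 sites: P = 2/28 = 0.071429, Q = 2/28 = 0.071429.
d = −0.5·ln(0.785713) − 0.25·ln(0.857142) = −0.5·(-0.241164) − 0.25·(-0.154152) = 0.1591.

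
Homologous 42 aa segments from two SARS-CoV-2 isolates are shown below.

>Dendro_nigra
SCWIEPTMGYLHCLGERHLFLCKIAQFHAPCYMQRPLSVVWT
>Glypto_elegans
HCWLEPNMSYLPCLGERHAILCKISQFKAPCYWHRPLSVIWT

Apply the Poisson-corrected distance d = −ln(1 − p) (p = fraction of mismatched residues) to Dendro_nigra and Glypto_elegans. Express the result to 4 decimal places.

0.3365

Differing sites — 1:S/H; 4:I/L; 7:T/N; 9:G/S; 12:H/P; 19:L/A; 20:F/I; 25:A/S; 28:H/K; 33:M/W; 34:Q/H; 40:V/I.
p = 12/42 = 0.285714.
d = −ln(1 − 0.285714) = −ln(0.714286) = 0.3365.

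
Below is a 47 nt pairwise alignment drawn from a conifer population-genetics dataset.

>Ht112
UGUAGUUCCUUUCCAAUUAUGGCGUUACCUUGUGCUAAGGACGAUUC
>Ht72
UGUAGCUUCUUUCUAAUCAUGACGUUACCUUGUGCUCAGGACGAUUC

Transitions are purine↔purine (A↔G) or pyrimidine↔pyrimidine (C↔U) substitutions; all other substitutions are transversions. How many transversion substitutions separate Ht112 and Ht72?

1

Differing sites — 6:U/C (Ti); 8:C/U (Ti); 14:C/U (Ti); 18:U/C (Ti); 22:G/A (Ti); 37:A/C (Tv).
Of the 6 differences, 5 transitions and 1 transversion, so the answer is 1.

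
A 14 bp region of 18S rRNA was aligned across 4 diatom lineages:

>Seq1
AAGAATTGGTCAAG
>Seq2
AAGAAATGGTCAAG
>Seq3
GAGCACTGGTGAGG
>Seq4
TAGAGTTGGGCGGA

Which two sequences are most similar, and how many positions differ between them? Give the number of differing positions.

Pairwise Hamming distances:
  Seq1 vs Seq2: 1
  Seq1 vs Seq3: 5
  Seq1 vs Seq4: 6
  Seq2 vs Seq3: 5
  Seq2 vs Seq4: 7
  Seq3 vs Seq4: 8
The smallest is 1, between Seq1 and Seq2.

1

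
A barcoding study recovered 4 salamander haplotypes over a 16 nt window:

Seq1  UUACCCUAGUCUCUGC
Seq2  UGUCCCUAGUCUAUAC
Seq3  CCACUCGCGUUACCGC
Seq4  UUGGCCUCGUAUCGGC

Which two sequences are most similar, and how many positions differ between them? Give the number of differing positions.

Pairwise Hamming distances:
  Seq1 vs Seq2: 4
  Seq1 vs Seq3: 8
  Seq1 vs Seq4: 5
  Seq2 vs Seq3: 11
  Seq2 vs Seq4: 8
  Seq3 vs Seq4: 9
The smallest is 4, between Seq1 and Seq2.

4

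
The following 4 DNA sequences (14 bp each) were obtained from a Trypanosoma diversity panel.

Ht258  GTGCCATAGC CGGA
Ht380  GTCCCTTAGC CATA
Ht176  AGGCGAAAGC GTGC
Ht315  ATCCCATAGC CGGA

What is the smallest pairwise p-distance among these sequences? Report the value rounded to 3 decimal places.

0.143

Pairwise Hamming distances:
  Ht258 vs Ht380: 4
  Ht258 vs Ht176: 7
  Ht258 vs Ht315: 2
  Ht380 vs Ht176: 10
  Ht380 vs Ht315: 4
  Ht176 vs Ht315: 7
The smallest is 2 mismatches, between Ht258 and Ht315; p = 2/14 = 0.143.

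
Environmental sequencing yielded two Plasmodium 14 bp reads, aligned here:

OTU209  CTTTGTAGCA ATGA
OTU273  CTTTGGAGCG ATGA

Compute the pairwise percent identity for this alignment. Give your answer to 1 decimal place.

85.7%

The sequences differ at positions 6 (T/G), 10 (A/G).
12 of the 14 sites match, so the percent identity is 12/14 × 100 = 85.7%.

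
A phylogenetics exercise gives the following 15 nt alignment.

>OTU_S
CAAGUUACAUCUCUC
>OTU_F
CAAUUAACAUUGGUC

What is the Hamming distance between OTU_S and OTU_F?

5

Mismatches occur at site 4 (G→U), site 6 (U→A), site 11 (C→U), site 12 (U→G), site 13 (C→G).
That gives 5 mismatches out of 15 aligned sites, so the Hamming distance is 5.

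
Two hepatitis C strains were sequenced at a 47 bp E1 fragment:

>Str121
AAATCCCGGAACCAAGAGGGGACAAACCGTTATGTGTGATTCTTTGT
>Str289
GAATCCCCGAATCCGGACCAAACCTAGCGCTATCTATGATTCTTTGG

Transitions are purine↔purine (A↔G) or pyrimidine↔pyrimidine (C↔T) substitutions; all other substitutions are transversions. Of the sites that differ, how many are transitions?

The sequences differ at positions 1 (A/G, transition), 8 (G/C, transversion), 12 (C/T, transition), 14 (A/C, transversion), 15 (A/G, transition), 18 (G/C, transversion), 19 (G/C, transversion), 20 (G/A, transition), 21 (G/A, transition), 24 (A/C, transversion), 25 (A/T, transversion), 27 (C/G, transversion), 30 (T/C, transition), 34 (G/C, transversion), 36 (G/A, transition), 47 (T/G, transversion).
Of the 16 differences, 7 transitions and 9 transversions, so the answer is 7.

7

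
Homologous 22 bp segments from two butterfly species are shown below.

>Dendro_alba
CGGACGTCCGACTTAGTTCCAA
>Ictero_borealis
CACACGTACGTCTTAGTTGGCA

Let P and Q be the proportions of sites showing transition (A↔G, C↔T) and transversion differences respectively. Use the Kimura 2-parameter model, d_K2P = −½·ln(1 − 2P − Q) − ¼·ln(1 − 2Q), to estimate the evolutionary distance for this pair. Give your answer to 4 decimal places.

Differing sites — 2:G/A (Ti); 3:G/C (Tv); 8:C/A (Tv); 11:A/T (Tv); 19:C/G (Tv); 20:C/G (Tv); 21:A/C (Tv).
Of the 7 differences, 1 transition and 6 transversions over 22 sites: P = 1/22 = 0.045455, Q = 6/22 = 0.272727.
d = −0.5·ln(0.636363) − 0.25·ln(0.454546) = −0.5·(-0.451986) − 0.25·(-0.788456) = 0.4231.

0.4231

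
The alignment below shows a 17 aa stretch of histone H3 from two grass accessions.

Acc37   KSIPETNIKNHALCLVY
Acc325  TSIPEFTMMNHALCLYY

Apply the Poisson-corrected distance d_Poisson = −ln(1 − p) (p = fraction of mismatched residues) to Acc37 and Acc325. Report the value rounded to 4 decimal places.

The sequences differ at positions 1 (K/T), 6 (T/F), 7 (N/T), 8 (I/M), 9 (K/M), 16 (V/Y).
p = 6/17 = 0.352941.
d = −ln(1 − 0.352941) = −ln(0.647059) = 0.4353.

0.4353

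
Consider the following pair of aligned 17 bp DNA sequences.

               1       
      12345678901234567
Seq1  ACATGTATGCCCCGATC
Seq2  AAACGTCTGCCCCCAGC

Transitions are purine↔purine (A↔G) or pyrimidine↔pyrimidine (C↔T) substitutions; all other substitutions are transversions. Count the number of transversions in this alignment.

Mismatches occur at site 2 (C→A, transversion), site 4 (T→C, transition), site 7 (A→C, transversion), site 14 (G→C, transversion), site 16 (T→G, transversion).
Of the 5 differences, 1 transition and 4 transversions, so the answer is 4.

4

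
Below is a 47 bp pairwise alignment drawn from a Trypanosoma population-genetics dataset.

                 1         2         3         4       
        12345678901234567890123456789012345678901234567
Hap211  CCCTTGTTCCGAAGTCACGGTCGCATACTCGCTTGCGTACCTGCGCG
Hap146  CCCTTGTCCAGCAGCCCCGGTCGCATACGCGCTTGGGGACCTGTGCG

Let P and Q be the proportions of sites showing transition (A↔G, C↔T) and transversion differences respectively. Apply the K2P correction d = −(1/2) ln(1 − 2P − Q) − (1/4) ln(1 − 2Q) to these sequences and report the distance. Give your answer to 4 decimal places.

0.2211

Mismatches occur at site 8 (T/C, transition), site 10 (C/A, transversion), site 12 (A/C, transversion), site 15 (T/C, transition), site 17 (A/C, transversion), site 29 (T/G, transversion), site 36 (C/G, transversion), site 38 (T/G, transversion), site 44 (C/T, transition).
Of the 9 differences, 3 transitions and 6 transversions over 47 sites: P = 3/47 = 0.063830, Q = 6/47 = 0.127660.
d = −0.5·ln(0.744680) − 0.25·ln(0.744680) = −0.5·(-0.294801) − 0.25·(-0.294801) = 0.2211.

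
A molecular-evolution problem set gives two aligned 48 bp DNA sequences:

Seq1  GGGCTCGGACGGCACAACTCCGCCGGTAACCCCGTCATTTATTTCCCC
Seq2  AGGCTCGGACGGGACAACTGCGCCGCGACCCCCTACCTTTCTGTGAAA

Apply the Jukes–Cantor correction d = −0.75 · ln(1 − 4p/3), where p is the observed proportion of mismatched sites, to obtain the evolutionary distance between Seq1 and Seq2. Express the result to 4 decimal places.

Differing sites — 1:G/A; 13:C/G; 20:C/G; 26:G/C; 27:T/G; 29:A/C; 34:G/T; 35:T/A; 37:A/C; 41:A/C; 43:T/G; 45:C/G; 46:C/A; 47:C/A; 48:C/A.
p = 15/48 = 0.312500.
d = −0.75 · ln(1 − (4/3)·0.312500) = −0.75 · ln(0.583333) = −0.75 · (-0.538997) = 0.4042.

0.4042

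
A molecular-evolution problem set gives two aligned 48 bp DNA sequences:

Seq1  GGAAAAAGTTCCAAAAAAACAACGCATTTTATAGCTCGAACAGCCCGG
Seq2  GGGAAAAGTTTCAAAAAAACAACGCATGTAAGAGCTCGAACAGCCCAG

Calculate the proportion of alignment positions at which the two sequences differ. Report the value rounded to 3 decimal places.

The sequences differ at positions 3 (A/G), 11 (C/T), 28 (T/G), 30 (T/A), 32 (T/G), 47 (G/A).
There are 6 differences over 48 sites, so p = 6/48 = 0.125.

0.125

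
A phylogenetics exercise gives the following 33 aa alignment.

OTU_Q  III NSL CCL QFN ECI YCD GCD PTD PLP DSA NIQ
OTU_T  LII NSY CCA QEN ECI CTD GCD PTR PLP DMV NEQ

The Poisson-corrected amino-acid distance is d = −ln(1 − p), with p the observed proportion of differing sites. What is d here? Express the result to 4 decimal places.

0.3610

Differing sites — 1:I/L; 6:L/Y; 9:L/A; 11:F/E; 16:Y/C; 17:C/T; 24:D/R; 29:S/M; 30:A/V; 32:I/E.
p = 10/33 = 0.303030.
d = −ln(1 − 0.303030) = −ln(0.696970) = 0.3610.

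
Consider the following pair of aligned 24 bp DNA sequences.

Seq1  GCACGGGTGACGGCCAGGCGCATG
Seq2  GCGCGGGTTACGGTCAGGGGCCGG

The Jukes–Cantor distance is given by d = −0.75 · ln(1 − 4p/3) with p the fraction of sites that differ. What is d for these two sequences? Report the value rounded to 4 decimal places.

0.3041

The sequences differ at positions 3 (A/G), 9 (G/T), 14 (C/T), 19 (C/G), 22 (A/C), 23 (T/G).
p = 6/24 = 0.250000.
d = −0.75 · ln(1 − (4/3)·0.250000) = −0.75 · ln(0.666667) = −0.75 · (-0.405465) = 0.3041.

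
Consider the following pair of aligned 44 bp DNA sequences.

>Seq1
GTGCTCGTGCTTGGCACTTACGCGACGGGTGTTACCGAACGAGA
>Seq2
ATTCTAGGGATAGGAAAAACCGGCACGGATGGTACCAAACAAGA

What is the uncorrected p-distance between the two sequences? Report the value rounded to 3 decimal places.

0.386

Differing sites — 1:G/A; 3:G/T; 6:C/A; 8:T/G; 10:C/A; 12:T/A; 15:C/A; 17:C/A; 18:T/A; 19:T/A; 20:A/C; 23:C/G; 24:G/C; 29:G/A; 32:T/G; 37:G/A; 41:G/A.
There are 17 differences over 44 sites, so p = 17/44 = 0.386.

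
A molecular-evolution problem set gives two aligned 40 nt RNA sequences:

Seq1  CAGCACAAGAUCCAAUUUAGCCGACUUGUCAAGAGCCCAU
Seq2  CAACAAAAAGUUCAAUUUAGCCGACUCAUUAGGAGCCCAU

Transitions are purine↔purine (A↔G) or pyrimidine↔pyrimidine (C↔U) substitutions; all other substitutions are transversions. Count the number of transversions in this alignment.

Mismatches occur at site 3 (G/A, transition), site 6 (C/A, transversion), site 9 (G/A, transition), site 10 (A/G, transition), site 12 (C/U, transition), site 27 (U/C, transition), site 28 (G/A, transition), site 30 (C/U, transition), site 32 (A/G, transition).
Of the 9 differences, 8 transitions and 1 transversion, so the answer is 1.

1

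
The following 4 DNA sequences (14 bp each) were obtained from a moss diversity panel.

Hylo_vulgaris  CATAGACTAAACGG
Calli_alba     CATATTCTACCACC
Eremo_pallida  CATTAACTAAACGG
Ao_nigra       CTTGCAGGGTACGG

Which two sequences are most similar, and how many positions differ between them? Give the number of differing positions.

Pairwise Hamming distances:
  Hylo_vulgaris vs Calli_alba: 7
  Hylo_vulgaris vs Eremo_pallida: 2
  Hylo_vulgaris vs Ao_nigra: 7
  Calli_alba vs Eremo_pallida: 8
  Calli_alba vs Ao_nigra: 12
  Eremo_pallida vs Ao_nigra: 7
The smallest is 2, between Hylo_vulgaris and Eremo_pallida.

2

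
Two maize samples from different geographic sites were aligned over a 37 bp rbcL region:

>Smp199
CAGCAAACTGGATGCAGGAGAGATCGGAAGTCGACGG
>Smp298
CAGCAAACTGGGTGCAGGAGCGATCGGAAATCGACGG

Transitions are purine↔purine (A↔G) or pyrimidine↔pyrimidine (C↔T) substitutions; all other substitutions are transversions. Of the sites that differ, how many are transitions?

The sequences differ at positions 12 (A/G, transition), 21 (A/C, transversion), 30 (G/A, transition).
Of the 3 differences, 2 transitions and 1 transversion, so the answer is 2.

2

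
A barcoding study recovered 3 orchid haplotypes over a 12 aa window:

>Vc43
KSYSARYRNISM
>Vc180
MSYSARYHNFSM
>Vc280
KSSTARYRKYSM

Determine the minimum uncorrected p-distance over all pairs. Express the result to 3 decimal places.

Pairwise Hamming distances:
  Vc43 vs Vc180: 3
  Vc43 vs Vc280: 4
  Vc180 vs Vc280: 6
The smallest is 3 mismatches, between Vc43 and Vc180; p = 3/12 = 0.250.

0.250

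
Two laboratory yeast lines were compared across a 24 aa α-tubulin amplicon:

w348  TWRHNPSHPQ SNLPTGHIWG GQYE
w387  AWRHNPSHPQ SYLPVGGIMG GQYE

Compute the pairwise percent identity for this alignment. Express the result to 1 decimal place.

79.2%

The sequences differ at positions 1 (T/A), 12 (N/Y), 15 (T/V), 17 (H/G), 19 (W/M).
19 of the 24 sites match, so the percent identity is 19/24 × 100 = 79.2%.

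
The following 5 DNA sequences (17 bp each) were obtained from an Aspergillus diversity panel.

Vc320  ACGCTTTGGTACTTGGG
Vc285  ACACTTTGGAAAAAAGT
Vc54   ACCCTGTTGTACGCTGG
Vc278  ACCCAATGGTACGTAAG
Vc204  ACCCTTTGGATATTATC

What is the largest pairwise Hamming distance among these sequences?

Pairwise Hamming distances:
  Vc320 vs Vc285: 7
  Vc320 vs Vc54: 6
  Vc320 vs Vc278: 6
  Vc320 vs Vc204: 7
  Vc285 vs Vc54: 9
  Vc285 vs Vc278: 9
  Vc285 vs Vc204: 6
  Vc54 vs Vc278: 6
  Vc54 vs Vc204: 10
  Vc278 vs Vc204: 8
The largest is 10, between Vc54 and Vc204.

10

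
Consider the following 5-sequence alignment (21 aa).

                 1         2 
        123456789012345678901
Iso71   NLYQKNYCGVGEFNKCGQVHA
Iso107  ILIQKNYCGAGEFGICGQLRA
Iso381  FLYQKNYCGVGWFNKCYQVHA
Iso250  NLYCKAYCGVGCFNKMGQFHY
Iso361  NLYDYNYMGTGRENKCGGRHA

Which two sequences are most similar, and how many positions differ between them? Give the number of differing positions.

Pairwise Hamming distances:
  Iso71 vs Iso107: 7
  Iso71 vs Iso381: 3
  Iso71 vs Iso250: 6
  Iso71 vs Iso361: 8
  Iso107 vs Iso381: 9
  Iso107 vs Iso250: 12
  Iso107 vs Iso361: 13
  Iso381 vs Iso250: 8
  Iso381 vs Iso361: 10
  Iso250 vs Iso361: 11
The smallest is 3, between Iso71 and Iso381.

3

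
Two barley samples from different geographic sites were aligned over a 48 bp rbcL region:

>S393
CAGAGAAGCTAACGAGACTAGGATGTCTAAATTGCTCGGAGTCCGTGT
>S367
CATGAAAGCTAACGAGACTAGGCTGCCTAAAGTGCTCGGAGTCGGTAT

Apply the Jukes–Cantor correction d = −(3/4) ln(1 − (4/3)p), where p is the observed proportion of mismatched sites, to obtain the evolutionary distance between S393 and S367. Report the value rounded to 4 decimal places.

Differing sites — 3:G/T; 4:A/G; 5:G/A; 23:A/C; 26:T/C; 32:T/G; 44:C/G; 47:G/A.
p = 8/48 = 0.166667.
d = −0.75 · ln(1 − (4/3)·0.166667) = −0.75 · ln(0.777777) = −0.75 · (-0.251315) = 0.1885.

0.1885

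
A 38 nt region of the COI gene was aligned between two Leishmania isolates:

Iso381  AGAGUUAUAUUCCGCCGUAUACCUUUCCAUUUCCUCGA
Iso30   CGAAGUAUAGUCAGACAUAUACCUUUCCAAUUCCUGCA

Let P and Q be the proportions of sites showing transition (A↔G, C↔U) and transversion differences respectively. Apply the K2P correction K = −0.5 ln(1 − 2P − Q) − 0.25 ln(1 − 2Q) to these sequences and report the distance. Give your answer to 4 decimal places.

0.3264

The sequences differ at positions 1 (A/C, transversion), 4 (G/A, transition), 5 (U/G, transversion), 10 (U/G, transversion), 13 (C/A, transversion), 15 (C/A, transversion), 17 (G/A, transition), 30 (U/A, transversion), 36 (C/G, transversion), 37 (G/C, transversion).
Of the 10 differences, 2 transitions and 8 transversions over 38 sites: P = 2/38 = 0.052632, Q = 8/38 = 0.210526.
d = −0.5·ln(0.684210) − 0.25·ln(0.578948) = −0.5·(-0.379490) − 0.25·(-0.546543) = 0.3264.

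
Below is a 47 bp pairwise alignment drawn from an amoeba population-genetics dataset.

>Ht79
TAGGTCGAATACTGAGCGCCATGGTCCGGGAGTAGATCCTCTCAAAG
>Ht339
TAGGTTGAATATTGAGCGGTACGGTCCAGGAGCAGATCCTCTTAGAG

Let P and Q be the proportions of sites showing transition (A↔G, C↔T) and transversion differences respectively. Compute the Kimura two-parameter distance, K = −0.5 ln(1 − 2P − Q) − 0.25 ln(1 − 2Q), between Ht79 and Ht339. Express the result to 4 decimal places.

0.2353

Mismatches occur at site 6 (C→T, transition), site 12 (C→T, transition), site 19 (C→G, transversion), site 20 (C→T, transition), site 22 (T→C, transition), site 28 (G→A, transition), site 33 (T→C, transition), site 43 (C→T, transition), site 45 (A→G, transition).
Of the 9 differences, 8 transitions and 1 transversion over 47 sites: P = 8/47 = 0.170213, Q = 1/47 = 0.021277.
d = −0.5·ln(0.638297) − 0.25·ln(0.957446) = −0.5·(-0.448952) − 0.25·(-0.043486) = 0.2353.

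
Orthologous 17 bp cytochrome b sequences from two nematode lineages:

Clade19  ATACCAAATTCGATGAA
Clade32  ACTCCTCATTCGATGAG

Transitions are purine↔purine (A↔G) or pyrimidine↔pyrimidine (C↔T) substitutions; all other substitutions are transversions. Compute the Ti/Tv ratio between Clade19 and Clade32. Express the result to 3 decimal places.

Differing sites — 2:T/C (Ti); 3:A/T (Tv); 6:A/T (Tv); 7:A/C (Tv); 17:A/G (Ti).
Of the 5 differences, 2 transitions and 3 transversions, so Ti/Tv = 2/3 = 0.667.

0.667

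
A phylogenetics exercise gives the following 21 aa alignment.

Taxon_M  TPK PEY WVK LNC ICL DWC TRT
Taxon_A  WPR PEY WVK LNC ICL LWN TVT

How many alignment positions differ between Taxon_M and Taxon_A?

Differing sites — 1:T/W; 3:K/R; 16:D/L; 18:C/N; 20:R/V.
That gives 5 mismatches out of 21 aligned sites, so the Hamming distance is 5.

5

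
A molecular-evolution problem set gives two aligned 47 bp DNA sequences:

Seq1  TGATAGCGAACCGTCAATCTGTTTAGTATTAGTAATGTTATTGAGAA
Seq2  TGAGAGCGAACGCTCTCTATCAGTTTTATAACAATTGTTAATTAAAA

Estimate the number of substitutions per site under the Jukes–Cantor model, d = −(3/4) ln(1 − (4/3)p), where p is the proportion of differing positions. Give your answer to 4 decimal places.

0.5360

The sequences differ at positions 4 (T/G), 12 (C/G), 13 (G/C), 16 (A/T), 17 (A/C), 19 (C/A), 21 (G/C), 22 (T/A), 23 (T/G), 25 (A/T), 26 (G/T), 30 (T/A), 32 (G/C), 33 (T/A), 35 (A/T), 41 (T/A), 43 (G/T), 45 (G/A).
p = 18/47 = 0.382979.
d = −0.75 · ln(1 − (4/3)·0.382979) = −0.75 · ln(0.489361) = −0.75 · (-0.714655) = 0.5360.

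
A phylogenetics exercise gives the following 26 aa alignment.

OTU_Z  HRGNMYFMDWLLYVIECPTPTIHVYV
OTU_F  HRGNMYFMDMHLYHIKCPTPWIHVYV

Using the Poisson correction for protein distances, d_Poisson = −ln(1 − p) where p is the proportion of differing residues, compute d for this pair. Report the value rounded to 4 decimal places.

The sequences differ at positions 10 (W/M), 11 (L/H), 14 (V/H), 16 (E/K), 21 (T/W).
p = 5/26 = 0.192308.
d = −ln(1 − 0.192308) = −ln(0.807692) = 0.2136.

0.2136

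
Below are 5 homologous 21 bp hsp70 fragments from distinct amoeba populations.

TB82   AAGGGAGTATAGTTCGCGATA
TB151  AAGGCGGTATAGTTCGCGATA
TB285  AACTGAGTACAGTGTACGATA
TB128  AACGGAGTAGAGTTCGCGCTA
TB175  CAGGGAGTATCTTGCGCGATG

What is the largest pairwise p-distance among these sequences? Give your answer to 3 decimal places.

Pairwise Hamming distances:
  TB82 vs TB151: 2
  TB82 vs TB285: 6
  TB82 vs TB128: 3
  TB82 vs TB175: 5
  TB151 vs TB285: 8
  TB151 vs TB128: 5
  TB151 vs TB175: 7
  TB285 vs TB128: 6
  TB285 vs TB175: 9
  TB128 vs TB175: 8
The largest is 9 mismatches, between TB285 and TB175; p = 9/21 = 0.429.

0.429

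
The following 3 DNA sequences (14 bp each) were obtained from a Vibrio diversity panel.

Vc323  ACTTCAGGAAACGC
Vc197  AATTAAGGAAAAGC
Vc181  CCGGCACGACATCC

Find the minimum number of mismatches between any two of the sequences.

Pairwise Hamming distances:
  Vc323 vs Vc197: 3
  Vc323 vs Vc181: 7
  Vc197 vs Vc181: 9
The smallest is 3, between Vc323 and Vc197.

3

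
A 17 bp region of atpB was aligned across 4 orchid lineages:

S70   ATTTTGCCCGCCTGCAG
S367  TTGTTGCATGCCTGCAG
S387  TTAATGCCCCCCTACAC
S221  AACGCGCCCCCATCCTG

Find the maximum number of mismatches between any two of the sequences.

Pairwise Hamming distances:
  S70 vs S367: 4
  S70 vs S387: 6
  S70 vs S221: 8
  S367 vs S387: 7
  S367 vs S221: 11
  S387 vs S221: 9
The largest is 11, between S367 and S221.

11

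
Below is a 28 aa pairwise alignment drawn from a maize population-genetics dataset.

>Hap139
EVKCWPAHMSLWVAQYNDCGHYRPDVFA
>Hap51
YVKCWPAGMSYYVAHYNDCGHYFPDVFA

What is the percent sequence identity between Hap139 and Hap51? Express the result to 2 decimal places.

78.57%

Mismatches occur at site 1 (E↔Y), site 8 (H↔G), site 11 (L↔Y), site 12 (W↔Y), site 15 (Q↔H), site 23 (R↔F).
22 of the 28 sites match, so the percent identity is 22/28 × 100 = 78.57%.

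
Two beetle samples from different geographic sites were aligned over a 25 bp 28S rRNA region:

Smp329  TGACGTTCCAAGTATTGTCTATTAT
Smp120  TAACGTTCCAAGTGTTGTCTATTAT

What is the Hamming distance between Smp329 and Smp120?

2

Differing sites — 2:G/A; 14:A/G.
That gives 2 mismatches out of 25 aligned sites, so the Hamming distance is 2.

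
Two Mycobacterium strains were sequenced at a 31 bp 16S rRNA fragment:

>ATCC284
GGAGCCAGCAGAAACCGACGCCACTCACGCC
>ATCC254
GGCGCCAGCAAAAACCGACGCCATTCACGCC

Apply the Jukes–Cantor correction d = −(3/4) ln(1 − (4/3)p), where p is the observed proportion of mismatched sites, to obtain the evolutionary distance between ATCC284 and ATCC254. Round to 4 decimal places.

Mismatches occur at site 3 (A↔C), site 11 (G↔A), site 24 (C↔T).
p = 3/31 = 0.096774.
d = −0.75 · ln(1 − (4/3)·0.096774) = −0.75 · ln(0.870968) = −0.75 · (-0.138150) = 0.1036.

0.1036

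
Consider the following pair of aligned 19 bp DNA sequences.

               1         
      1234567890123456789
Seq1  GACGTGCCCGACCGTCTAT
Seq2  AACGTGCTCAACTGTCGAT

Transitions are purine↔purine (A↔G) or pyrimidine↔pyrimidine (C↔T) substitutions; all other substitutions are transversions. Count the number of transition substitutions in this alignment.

4

Mismatches occur at site 1 (G↔A, transition), site 8 (C↔T, transition), site 10 (G↔A, transition), site 13 (C↔T, transition), site 17 (T↔G, transversion).
Of the 5 differences, 4 transitions and 1 transversion, so the answer is 4.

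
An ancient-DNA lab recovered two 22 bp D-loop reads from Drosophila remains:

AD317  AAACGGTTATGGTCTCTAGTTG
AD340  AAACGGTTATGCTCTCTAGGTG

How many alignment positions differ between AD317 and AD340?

2

Differing sites — 12:G/C; 20:T/G.
That gives 2 mismatches out of 22 aligned sites, so the Hamming distance is 2.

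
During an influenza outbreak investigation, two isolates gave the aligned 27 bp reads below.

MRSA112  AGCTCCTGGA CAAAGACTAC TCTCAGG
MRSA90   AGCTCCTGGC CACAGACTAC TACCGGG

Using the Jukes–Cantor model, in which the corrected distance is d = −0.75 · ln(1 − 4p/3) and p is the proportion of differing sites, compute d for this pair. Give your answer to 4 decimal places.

Differing sites — 10:A/C; 13:A/C; 22:C/A; 23:T/C; 25:A/G.
p = 5/27 = 0.185185.
d = −0.75 · ln(1 − (4/3)·0.185185) = −0.75 · ln(0.753087) = −0.75 · (-0.283575) = 0.2127.

0.2127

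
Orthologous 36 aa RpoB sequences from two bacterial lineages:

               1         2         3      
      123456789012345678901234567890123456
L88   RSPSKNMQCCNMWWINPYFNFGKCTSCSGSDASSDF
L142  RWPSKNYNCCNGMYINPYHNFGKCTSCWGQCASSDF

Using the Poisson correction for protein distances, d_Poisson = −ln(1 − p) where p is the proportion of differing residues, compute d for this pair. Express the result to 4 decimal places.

The sequences differ at positions 2 (S/W), 7 (M/Y), 8 (Q/N), 12 (M/G), 13 (W/M), 14 (W/Y), 19 (F/H), 28 (S/W), 30 (S/Q), 31 (D/C).
p = 10/36 = 0.277778.
d = −ln(1 − 0.277778) = −ln(0.722222) = 0.3254.

0.3254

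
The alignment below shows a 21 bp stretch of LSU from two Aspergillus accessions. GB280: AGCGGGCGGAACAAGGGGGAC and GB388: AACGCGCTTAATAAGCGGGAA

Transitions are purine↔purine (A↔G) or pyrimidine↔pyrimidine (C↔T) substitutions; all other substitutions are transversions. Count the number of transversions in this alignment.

Differing sites — 2:G/A (Ti); 5:G/C (Tv); 8:G/T (Tv); 9:G/T (Tv); 12:C/T (Ti); 16:G/C (Tv); 21:C/A (Tv).
Of the 7 differences, 2 transitions and 5 transversions, so the answer is 5.

5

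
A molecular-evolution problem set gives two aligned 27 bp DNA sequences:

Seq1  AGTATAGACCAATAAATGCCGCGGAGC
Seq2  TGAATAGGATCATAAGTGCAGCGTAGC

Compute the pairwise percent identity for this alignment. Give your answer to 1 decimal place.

Differing sites — 1:A/T; 3:T/A; 8:A/G; 9:C/A; 10:C/T; 11:A/C; 16:A/G; 20:C/A; 24:G/T.
18 of the 27 sites match, so the percent identity is 18/27 × 100 = 66.7%.

66.7%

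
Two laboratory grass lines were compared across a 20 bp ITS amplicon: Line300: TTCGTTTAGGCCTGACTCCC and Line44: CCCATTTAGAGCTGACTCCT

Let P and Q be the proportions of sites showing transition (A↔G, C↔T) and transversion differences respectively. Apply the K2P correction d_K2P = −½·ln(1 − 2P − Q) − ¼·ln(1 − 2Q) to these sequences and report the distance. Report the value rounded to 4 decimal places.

Differing sites — 1:T/C (Ti); 2:T/C (Ti); 4:G/A (Ti); 10:G/A (Ti); 11:C/G (Tv); 20:C/T (Ti).
Of the 6 differences, 5 transitions and 1 transversion over 20 sites: P = 5/20 = 0.250000, Q = 1/20 = 0.050000.
d = −0.5·ln(0.450000) − 0.25·ln(0.900000) = −0.5·(-0.798508) − 0.25·(-0.105361) = 0.4256.

0.4256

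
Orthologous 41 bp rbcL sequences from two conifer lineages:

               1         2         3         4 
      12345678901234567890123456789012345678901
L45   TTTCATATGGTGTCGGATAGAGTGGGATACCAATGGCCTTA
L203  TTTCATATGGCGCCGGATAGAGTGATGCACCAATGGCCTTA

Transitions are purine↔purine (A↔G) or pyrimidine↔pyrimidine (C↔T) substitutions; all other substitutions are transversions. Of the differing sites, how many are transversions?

1

Mismatches occur at site 11 (T↔C, transition), site 13 (T↔C, transition), site 25 (G↔A, transition), site 26 (G↔T, transversion), site 27 (A↔G, transition), site 28 (T↔C, transition).
Of the 6 differences, 5 transitions and 1 transversion, so the answer is 1.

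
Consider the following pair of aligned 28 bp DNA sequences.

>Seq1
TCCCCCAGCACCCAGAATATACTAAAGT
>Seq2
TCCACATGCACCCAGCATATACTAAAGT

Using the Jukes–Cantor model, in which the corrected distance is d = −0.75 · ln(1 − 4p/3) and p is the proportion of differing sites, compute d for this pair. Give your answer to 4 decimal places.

Mismatches occur at site 4 (C↔A), site 6 (C↔A), site 7 (A↔T), site 16 (A↔C).
p = 4/28 = 0.142857.
d = −0.75 · ln(1 − (4/3)·0.142857) = −0.75 · ln(0.809524) = −0.75 · (-0.211309) = 0.1585.

0.1585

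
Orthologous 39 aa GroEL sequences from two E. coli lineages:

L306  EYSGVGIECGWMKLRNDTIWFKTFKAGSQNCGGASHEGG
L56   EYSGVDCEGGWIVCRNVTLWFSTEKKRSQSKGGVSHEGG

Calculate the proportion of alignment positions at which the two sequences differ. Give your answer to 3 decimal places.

0.385

Differing sites — 6:G/D; 7:I/C; 9:C/G; 12:M/I; 13:K/V; 14:L/C; 17:D/V; 19:I/L; 22:K/S; 24:F/E; 26:A/K; 27:G/R; 30:N/S; 31:C/K; 34:A/V.
There are 15 differences over 39 sites, so p = 15/39 = 0.385.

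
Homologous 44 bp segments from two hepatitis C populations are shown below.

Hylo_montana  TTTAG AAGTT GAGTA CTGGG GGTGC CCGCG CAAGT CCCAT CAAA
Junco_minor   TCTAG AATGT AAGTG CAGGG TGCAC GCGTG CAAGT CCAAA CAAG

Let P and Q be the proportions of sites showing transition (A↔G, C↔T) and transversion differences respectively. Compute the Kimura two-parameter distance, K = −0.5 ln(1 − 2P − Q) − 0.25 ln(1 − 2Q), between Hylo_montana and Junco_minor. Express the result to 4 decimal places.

0.4201

Mismatches occur at site 2 (T↔C, transition), site 8 (G↔T, transversion), site 9 (T↔G, transversion), site 11 (G↔A, transition), site 15 (A↔G, transition), site 17 (T↔A, transversion), site 21 (G↔T, transversion), site 23 (T↔C, transition), site 24 (G↔A, transition), site 26 (C↔G, transversion), site 29 (C↔T, transition), site 38 (C↔A, transversion), site 40 (T↔A, transversion), site 44 (A↔G, transition).
Of the 14 differences, 7 transitions and 7 transversions over 44 sites: P = 7/44 = 0.159091, Q = 7/44 = 0.159091.
d = −0.5·ln(0.522727) − 0.25·ln(0.681818) = −0.5·(-0.648696) − 0.25·(-0.382993) = 0.4201.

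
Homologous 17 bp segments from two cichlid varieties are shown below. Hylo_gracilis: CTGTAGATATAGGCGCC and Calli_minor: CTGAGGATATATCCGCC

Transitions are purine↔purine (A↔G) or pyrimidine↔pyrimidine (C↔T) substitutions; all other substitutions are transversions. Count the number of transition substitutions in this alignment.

Differing sites — 4:T/A (Tv); 5:A/G (Ti); 12:G/T (Tv); 13:G/C (Tv).
Of the 4 differences, 1 transition and 3 transversions, so the answer is 1.

1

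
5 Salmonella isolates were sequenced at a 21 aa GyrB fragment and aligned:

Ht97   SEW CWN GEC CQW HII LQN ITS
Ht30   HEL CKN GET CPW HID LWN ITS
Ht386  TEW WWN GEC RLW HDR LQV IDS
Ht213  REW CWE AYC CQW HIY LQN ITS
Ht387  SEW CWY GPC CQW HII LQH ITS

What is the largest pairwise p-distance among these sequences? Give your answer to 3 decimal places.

0.571

Pairwise Hamming distances:
  Ht97 vs Ht30: 7
  Ht97 vs Ht386: 8
  Ht97 vs Ht213: 5
  Ht97 vs Ht387: 3
  Ht30 vs Ht386: 12
  Ht30 vs Ht213: 10
  Ht30 vs Ht387: 10
  Ht386 vs Ht213: 11
  Ht386 vs Ht387: 10
  Ht213 vs Ht387: 6
The largest is 12 mismatches, between Ht30 and Ht386; p = 12/21 = 0.571.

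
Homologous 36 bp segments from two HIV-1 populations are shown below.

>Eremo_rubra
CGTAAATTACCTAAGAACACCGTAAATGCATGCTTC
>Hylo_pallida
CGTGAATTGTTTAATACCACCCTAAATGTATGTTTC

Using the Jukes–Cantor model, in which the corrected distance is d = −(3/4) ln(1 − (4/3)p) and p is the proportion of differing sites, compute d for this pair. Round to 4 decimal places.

0.3041

Differing sites — 4:A/G; 9:A/G; 10:C/T; 11:C/T; 15:G/T; 17:A/C; 22:G/C; 29:C/T; 33:C/T.
p = 9/36 = 0.250000.
d = −0.75 · ln(1 − (4/3)·0.250000) = −0.75 · ln(0.666667) = −0.75 · (-0.405465) = 0.3041.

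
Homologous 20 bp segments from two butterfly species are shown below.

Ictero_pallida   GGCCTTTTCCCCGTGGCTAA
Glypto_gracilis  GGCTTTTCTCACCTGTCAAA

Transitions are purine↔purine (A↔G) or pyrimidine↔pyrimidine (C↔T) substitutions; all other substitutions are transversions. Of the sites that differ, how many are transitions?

The sequences differ at positions 4 (C/T, transition), 8 (T/C, transition), 9 (C/T, transition), 11 (C/A, transversion), 13 (G/C, transversion), 16 (G/T, transversion), 18 (T/A, transversion).
Of the 7 differences, 3 transitions and 4 transversions, so the answer is 3.

3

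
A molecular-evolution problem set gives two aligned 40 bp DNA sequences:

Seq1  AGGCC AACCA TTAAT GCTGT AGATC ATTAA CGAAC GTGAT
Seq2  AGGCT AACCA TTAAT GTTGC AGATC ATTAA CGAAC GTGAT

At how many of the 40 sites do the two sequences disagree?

3

Mismatches occur at site 5 (C→T), site 17 (C→T), site 20 (T→C).
That gives 3 mismatches out of 40 aligned sites, so the Hamming distance is 3.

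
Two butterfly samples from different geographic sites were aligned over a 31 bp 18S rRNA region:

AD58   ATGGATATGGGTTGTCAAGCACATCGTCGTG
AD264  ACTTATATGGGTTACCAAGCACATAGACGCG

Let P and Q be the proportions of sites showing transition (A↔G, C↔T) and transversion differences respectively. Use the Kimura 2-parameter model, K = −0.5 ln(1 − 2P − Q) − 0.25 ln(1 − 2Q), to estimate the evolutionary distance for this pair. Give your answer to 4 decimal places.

The sequences differ at positions 2 (T/C, transition), 3 (G/T, transversion), 4 (G/T, transversion), 14 (G/A, transition), 15 (T/C, transition), 25 (C/A, transversion), 27 (T/A, transversion), 30 (T/C, transition).
Of the 8 differences, 4 transitions and 4 transversions over 31 sites: P = 4/31 = 0.129032, Q = 4/31 = 0.129032.
d = −0.5·ln(0.612904) − 0.25·ln(0.741936) = −0.5·(-0.489547) − 0.25·(-0.298492) = 0.3194.

0.3194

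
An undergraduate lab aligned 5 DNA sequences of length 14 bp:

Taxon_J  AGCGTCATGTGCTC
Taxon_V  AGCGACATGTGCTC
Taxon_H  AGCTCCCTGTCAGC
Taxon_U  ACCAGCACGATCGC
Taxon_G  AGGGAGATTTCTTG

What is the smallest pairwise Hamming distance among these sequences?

Pairwise Hamming distances:
  Taxon_J vs Taxon_V: 1
  Taxon_J vs Taxon_H: 6
  Taxon_J vs Taxon_U: 7
  Taxon_J vs Taxon_G: 7
  Taxon_V vs Taxon_H: 6
  Taxon_V vs Taxon_U: 7
  Taxon_V vs Taxon_G: 6
  Taxon_H vs Taxon_U: 8
  Taxon_H vs Taxon_G: 9
  Taxon_U vs Taxon_G: 12
The smallest is 1, between Taxon_J and Taxon_V.

1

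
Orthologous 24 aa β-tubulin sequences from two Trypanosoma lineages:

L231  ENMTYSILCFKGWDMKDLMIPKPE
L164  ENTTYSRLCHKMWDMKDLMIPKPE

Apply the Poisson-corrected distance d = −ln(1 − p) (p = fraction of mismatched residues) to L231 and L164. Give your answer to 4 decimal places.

Mismatches occur at site 3 (M→T), site 7 (I→R), site 10 (F→H), site 12 (G→M).
p = 4/24 = 0.166667.
d = −ln(1 − 0.166667) = −ln(0.833333) = 0.1823.

0.1823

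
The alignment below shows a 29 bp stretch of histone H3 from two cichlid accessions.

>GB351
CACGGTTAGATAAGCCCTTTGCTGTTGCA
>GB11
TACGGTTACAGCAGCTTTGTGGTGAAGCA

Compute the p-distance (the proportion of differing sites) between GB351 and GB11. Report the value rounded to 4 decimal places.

0.3448

The sequences differ at positions 1 (C/T), 9 (G/C), 11 (T/G), 12 (A/C), 16 (C/T), 17 (C/T), 19 (T/G), 22 (C/G), 25 (T/A), 26 (T/A).
There are 10 differences over 29 sites, so p = 10/29 = 0.3448.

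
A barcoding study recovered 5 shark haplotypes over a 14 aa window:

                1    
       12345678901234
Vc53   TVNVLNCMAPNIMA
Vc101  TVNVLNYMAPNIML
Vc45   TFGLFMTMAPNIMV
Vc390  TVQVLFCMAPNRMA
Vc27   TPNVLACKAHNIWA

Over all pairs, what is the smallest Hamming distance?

Pairwise Hamming distances:
  Vc53 vs Vc101: 2
  Vc53 vs Vc45: 7
  Vc53 vs Vc390: 3
  Vc53 vs Vc27: 5
  Vc101 vs Vc45: 7
  Vc101 vs Vc390: 5
  Vc101 vs Vc27: 7
  Vc45 vs Vc390: 8
  Vc45 vs Vc27: 10
  Vc390 vs Vc27: 7
The smallest is 2, between Vc53 and Vc101.

2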